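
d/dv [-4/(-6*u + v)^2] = -8/(6*u - v)^3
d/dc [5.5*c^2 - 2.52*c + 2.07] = 11.0*c - 2.52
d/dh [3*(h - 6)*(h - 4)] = 6*h - 30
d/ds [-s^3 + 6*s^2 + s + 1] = -3*s^2 + 12*s + 1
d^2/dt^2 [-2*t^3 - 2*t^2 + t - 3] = -12*t - 4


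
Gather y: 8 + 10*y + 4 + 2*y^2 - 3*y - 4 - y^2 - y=y^2 + 6*y + 8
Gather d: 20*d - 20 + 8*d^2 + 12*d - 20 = 8*d^2 + 32*d - 40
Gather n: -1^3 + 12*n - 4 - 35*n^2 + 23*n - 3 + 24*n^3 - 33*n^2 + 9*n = 24*n^3 - 68*n^2 + 44*n - 8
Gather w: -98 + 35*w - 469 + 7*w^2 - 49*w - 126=7*w^2 - 14*w - 693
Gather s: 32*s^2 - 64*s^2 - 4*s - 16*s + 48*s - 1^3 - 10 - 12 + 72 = -32*s^2 + 28*s + 49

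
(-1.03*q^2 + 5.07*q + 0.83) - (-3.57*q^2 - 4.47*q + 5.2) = 2.54*q^2 + 9.54*q - 4.37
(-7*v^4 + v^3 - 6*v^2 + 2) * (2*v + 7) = -14*v^5 - 47*v^4 - 5*v^3 - 42*v^2 + 4*v + 14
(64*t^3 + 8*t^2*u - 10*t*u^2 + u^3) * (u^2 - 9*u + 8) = 64*t^3*u^2 - 576*t^3*u + 512*t^3 + 8*t^2*u^3 - 72*t^2*u^2 + 64*t^2*u - 10*t*u^4 + 90*t*u^3 - 80*t*u^2 + u^5 - 9*u^4 + 8*u^3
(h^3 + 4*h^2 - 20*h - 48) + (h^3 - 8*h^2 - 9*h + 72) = 2*h^3 - 4*h^2 - 29*h + 24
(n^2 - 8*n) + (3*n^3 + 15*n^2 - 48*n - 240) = 3*n^3 + 16*n^2 - 56*n - 240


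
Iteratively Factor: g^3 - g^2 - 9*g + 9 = (g + 3)*(g^2 - 4*g + 3) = (g - 3)*(g + 3)*(g - 1)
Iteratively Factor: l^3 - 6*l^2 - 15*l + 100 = (l + 4)*(l^2 - 10*l + 25) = (l - 5)*(l + 4)*(l - 5)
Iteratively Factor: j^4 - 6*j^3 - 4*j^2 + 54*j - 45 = (j + 3)*(j^3 - 9*j^2 + 23*j - 15) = (j - 3)*(j + 3)*(j^2 - 6*j + 5) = (j - 5)*(j - 3)*(j + 3)*(j - 1)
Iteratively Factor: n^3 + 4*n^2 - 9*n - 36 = (n + 4)*(n^2 - 9) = (n - 3)*(n + 4)*(n + 3)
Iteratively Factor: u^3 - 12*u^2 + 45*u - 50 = (u - 5)*(u^2 - 7*u + 10) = (u - 5)^2*(u - 2)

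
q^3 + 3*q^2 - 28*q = q*(q - 4)*(q + 7)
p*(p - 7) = p^2 - 7*p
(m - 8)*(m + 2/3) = m^2 - 22*m/3 - 16/3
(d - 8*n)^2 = d^2 - 16*d*n + 64*n^2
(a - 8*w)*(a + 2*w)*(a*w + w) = a^3*w - 6*a^2*w^2 + a^2*w - 16*a*w^3 - 6*a*w^2 - 16*w^3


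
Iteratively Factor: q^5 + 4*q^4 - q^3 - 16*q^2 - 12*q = (q)*(q^4 + 4*q^3 - q^2 - 16*q - 12) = q*(q + 1)*(q^3 + 3*q^2 - 4*q - 12) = q*(q + 1)*(q + 3)*(q^2 - 4) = q*(q + 1)*(q + 2)*(q + 3)*(q - 2)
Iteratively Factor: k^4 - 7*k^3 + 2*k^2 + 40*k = (k - 4)*(k^3 - 3*k^2 - 10*k) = k*(k - 4)*(k^2 - 3*k - 10) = k*(k - 5)*(k - 4)*(k + 2)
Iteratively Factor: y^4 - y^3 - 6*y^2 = (y)*(y^3 - y^2 - 6*y) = y*(y + 2)*(y^2 - 3*y) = y*(y - 3)*(y + 2)*(y)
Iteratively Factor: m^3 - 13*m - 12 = (m + 3)*(m^2 - 3*m - 4) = (m + 1)*(m + 3)*(m - 4)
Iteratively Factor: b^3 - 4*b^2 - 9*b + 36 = (b - 3)*(b^2 - b - 12) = (b - 4)*(b - 3)*(b + 3)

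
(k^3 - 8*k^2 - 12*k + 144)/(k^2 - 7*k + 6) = (k^2 - 2*k - 24)/(k - 1)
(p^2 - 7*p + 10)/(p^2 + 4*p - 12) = (p - 5)/(p + 6)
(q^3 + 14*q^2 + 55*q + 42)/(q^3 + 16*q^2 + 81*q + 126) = (q + 1)/(q + 3)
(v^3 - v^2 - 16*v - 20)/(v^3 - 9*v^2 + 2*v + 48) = (v^2 - 3*v - 10)/(v^2 - 11*v + 24)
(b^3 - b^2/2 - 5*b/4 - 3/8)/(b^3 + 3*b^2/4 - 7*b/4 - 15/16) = 2*(4*b^2 - 4*b - 3)/(8*b^2 + 2*b - 15)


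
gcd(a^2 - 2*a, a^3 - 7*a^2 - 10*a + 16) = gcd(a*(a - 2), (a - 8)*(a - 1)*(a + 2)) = 1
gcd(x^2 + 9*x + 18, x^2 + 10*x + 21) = x + 3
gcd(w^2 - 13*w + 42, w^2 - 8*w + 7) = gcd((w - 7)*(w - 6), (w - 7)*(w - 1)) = w - 7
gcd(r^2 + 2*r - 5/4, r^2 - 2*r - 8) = 1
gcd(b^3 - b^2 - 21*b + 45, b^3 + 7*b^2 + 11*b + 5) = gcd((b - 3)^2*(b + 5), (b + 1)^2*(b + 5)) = b + 5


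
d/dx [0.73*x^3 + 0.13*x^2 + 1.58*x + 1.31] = 2.19*x^2 + 0.26*x + 1.58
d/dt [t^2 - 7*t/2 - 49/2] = 2*t - 7/2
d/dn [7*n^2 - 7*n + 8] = 14*n - 7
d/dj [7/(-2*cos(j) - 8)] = -7*sin(j)/(2*(cos(j) + 4)^2)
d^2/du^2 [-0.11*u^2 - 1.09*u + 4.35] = -0.220000000000000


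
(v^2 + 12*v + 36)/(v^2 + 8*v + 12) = (v + 6)/(v + 2)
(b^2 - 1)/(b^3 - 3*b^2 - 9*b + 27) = (b^2 - 1)/(b^3 - 3*b^2 - 9*b + 27)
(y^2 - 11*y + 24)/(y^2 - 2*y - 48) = (y - 3)/(y + 6)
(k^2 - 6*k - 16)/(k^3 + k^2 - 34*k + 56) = (k^2 - 6*k - 16)/(k^3 + k^2 - 34*k + 56)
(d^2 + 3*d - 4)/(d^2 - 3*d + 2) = (d + 4)/(d - 2)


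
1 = 1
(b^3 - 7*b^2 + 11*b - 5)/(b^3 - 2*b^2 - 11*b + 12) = (b^2 - 6*b + 5)/(b^2 - b - 12)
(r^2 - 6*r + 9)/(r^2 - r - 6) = (r - 3)/(r + 2)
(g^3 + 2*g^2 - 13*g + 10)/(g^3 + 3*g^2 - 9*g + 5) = (g - 2)/(g - 1)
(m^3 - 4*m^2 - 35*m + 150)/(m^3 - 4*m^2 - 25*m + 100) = (m^2 + m - 30)/(m^2 + m - 20)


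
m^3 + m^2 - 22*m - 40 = (m - 5)*(m + 2)*(m + 4)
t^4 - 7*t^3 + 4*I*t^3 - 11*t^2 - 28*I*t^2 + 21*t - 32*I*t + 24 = (t - 8)*(t + 1)*(t + I)*(t + 3*I)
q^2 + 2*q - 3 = (q - 1)*(q + 3)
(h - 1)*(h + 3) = h^2 + 2*h - 3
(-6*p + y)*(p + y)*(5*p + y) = -30*p^3 - 31*p^2*y + y^3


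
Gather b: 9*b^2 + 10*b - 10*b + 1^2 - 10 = 9*b^2 - 9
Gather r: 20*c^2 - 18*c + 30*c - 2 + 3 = 20*c^2 + 12*c + 1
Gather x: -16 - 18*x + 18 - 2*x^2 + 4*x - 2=-2*x^2 - 14*x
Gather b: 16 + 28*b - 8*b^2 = -8*b^2 + 28*b + 16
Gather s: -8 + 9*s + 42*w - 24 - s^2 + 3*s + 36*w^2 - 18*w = -s^2 + 12*s + 36*w^2 + 24*w - 32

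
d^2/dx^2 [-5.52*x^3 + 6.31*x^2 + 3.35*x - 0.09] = 12.62 - 33.12*x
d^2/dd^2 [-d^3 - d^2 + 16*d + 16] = -6*d - 2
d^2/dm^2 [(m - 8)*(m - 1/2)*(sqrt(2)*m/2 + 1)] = 3*sqrt(2)*m - 17*sqrt(2)/2 + 2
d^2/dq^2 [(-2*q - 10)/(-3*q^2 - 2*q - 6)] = 4*(4*(q + 5)*(3*q + 1)^2 - (9*q + 17)*(3*q^2 + 2*q + 6))/(3*q^2 + 2*q + 6)^3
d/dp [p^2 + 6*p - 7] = 2*p + 6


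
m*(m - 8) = m^2 - 8*m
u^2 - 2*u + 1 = (u - 1)^2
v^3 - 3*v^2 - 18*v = v*(v - 6)*(v + 3)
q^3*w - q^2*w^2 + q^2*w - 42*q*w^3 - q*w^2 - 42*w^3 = (q - 7*w)*(q + 6*w)*(q*w + w)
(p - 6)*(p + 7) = p^2 + p - 42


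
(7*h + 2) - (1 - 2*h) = 9*h + 1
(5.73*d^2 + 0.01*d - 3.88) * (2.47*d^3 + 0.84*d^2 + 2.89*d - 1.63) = 14.1531*d^5 + 4.8379*d^4 + 6.9845*d^3 - 12.5702*d^2 - 11.2295*d + 6.3244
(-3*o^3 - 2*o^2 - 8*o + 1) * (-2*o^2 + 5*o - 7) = 6*o^5 - 11*o^4 + 27*o^3 - 28*o^2 + 61*o - 7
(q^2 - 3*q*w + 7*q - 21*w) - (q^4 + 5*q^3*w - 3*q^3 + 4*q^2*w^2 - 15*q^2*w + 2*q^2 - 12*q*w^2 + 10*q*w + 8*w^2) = -q^4 - 5*q^3*w + 3*q^3 - 4*q^2*w^2 + 15*q^2*w - q^2 + 12*q*w^2 - 13*q*w + 7*q - 8*w^2 - 21*w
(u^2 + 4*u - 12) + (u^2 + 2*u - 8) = 2*u^2 + 6*u - 20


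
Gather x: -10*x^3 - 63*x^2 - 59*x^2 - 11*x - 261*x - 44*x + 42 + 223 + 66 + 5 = -10*x^3 - 122*x^2 - 316*x + 336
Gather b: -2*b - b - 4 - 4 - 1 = -3*b - 9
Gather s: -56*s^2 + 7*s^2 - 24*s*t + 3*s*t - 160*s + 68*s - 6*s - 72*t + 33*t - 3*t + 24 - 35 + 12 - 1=-49*s^2 + s*(-21*t - 98) - 42*t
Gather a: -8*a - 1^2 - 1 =-8*a - 2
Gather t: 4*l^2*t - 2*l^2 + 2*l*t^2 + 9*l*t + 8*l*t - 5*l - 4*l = -2*l^2 + 2*l*t^2 - 9*l + t*(4*l^2 + 17*l)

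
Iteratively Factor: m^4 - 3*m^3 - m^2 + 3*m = (m - 3)*(m^3 - m) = (m - 3)*(m - 1)*(m^2 + m) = (m - 3)*(m - 1)*(m + 1)*(m)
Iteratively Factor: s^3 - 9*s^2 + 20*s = (s - 5)*(s^2 - 4*s) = s*(s - 5)*(s - 4)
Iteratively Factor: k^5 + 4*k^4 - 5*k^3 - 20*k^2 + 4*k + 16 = (k - 2)*(k^4 + 6*k^3 + 7*k^2 - 6*k - 8) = (k - 2)*(k + 4)*(k^3 + 2*k^2 - k - 2) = (k - 2)*(k - 1)*(k + 4)*(k^2 + 3*k + 2) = (k - 2)*(k - 1)*(k + 1)*(k + 4)*(k + 2)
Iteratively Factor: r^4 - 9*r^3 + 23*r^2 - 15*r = (r - 1)*(r^3 - 8*r^2 + 15*r) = (r - 5)*(r - 1)*(r^2 - 3*r) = (r - 5)*(r - 3)*(r - 1)*(r)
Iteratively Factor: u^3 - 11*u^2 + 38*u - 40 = (u - 4)*(u^2 - 7*u + 10) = (u - 5)*(u - 4)*(u - 2)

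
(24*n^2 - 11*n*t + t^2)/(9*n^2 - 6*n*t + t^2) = (-8*n + t)/(-3*n + t)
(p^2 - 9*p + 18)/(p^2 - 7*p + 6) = (p - 3)/(p - 1)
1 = 1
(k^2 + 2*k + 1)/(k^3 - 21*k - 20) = (k + 1)/(k^2 - k - 20)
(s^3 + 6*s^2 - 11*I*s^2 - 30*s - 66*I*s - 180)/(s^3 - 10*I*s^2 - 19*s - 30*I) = (s + 6)/(s + I)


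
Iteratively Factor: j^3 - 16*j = (j - 4)*(j^2 + 4*j) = j*(j - 4)*(j + 4)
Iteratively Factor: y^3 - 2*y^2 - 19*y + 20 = (y + 4)*(y^2 - 6*y + 5) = (y - 1)*(y + 4)*(y - 5)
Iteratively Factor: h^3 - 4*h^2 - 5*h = (h - 5)*(h^2 + h) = h*(h - 5)*(h + 1)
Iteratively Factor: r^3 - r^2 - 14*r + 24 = (r - 3)*(r^2 + 2*r - 8) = (r - 3)*(r + 4)*(r - 2)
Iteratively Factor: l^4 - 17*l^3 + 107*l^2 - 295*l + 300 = (l - 5)*(l^3 - 12*l^2 + 47*l - 60) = (l - 5)*(l - 4)*(l^2 - 8*l + 15) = (l - 5)*(l - 4)*(l - 3)*(l - 5)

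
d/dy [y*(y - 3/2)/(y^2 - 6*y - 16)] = (-9*y^2 - 64*y + 48)/(2*(y^4 - 12*y^3 + 4*y^2 + 192*y + 256))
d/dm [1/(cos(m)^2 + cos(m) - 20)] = (2*cos(m) + 1)*sin(m)/(cos(m)^2 + cos(m) - 20)^2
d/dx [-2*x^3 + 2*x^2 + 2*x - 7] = -6*x^2 + 4*x + 2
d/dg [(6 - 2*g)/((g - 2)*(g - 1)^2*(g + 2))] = 2*(3*g^3 - 13*g^2 + 2*g + 20)/(g^7 - 3*g^6 - 5*g^5 + 23*g^4 - 8*g^3 - 40*g^2 + 48*g - 16)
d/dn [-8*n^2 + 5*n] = 5 - 16*n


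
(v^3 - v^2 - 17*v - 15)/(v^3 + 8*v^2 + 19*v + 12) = (v - 5)/(v + 4)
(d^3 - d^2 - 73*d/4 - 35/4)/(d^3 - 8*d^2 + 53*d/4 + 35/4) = (2*d + 7)/(2*d - 7)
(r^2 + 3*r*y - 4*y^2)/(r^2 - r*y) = (r + 4*y)/r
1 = 1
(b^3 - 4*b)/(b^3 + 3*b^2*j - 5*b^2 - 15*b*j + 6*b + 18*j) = b*(b + 2)/(b^2 + 3*b*j - 3*b - 9*j)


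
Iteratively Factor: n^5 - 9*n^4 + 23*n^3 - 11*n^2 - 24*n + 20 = (n - 5)*(n^4 - 4*n^3 + 3*n^2 + 4*n - 4) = (n - 5)*(n + 1)*(n^3 - 5*n^2 + 8*n - 4) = (n - 5)*(n - 2)*(n + 1)*(n^2 - 3*n + 2) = (n - 5)*(n - 2)*(n - 1)*(n + 1)*(n - 2)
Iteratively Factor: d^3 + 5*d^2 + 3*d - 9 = (d + 3)*(d^2 + 2*d - 3) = (d - 1)*(d + 3)*(d + 3)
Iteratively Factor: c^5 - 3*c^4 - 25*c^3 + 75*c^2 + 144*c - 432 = (c + 4)*(c^4 - 7*c^3 + 3*c^2 + 63*c - 108) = (c - 4)*(c + 4)*(c^3 - 3*c^2 - 9*c + 27) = (c - 4)*(c + 3)*(c + 4)*(c^2 - 6*c + 9) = (c - 4)*(c - 3)*(c + 3)*(c + 4)*(c - 3)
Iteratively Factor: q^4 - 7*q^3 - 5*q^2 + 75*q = (q + 3)*(q^3 - 10*q^2 + 25*q) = (q - 5)*(q + 3)*(q^2 - 5*q) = (q - 5)^2*(q + 3)*(q)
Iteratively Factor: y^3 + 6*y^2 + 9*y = (y + 3)*(y^2 + 3*y) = y*(y + 3)*(y + 3)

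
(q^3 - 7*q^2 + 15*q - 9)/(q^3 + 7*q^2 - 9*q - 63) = (q^2 - 4*q + 3)/(q^2 + 10*q + 21)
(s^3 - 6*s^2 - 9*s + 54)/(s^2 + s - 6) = (s^2 - 9*s + 18)/(s - 2)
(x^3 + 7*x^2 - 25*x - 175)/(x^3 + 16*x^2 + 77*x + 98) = (x^2 - 25)/(x^2 + 9*x + 14)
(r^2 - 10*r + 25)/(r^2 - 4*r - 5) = (r - 5)/(r + 1)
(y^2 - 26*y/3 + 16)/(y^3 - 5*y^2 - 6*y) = (y - 8/3)/(y*(y + 1))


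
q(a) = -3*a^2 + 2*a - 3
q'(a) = 2 - 6*a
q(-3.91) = -56.68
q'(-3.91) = 25.46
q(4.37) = -51.55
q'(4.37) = -24.22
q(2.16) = -12.68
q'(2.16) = -10.96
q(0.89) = -3.60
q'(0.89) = -3.34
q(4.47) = -54.00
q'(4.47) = -24.82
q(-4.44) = -71.02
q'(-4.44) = 28.64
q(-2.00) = -19.00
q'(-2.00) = 14.00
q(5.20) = -73.72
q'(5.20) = -29.20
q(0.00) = -3.00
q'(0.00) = 2.00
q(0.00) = -3.00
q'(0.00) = 2.00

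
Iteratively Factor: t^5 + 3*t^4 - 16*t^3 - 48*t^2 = (t)*(t^4 + 3*t^3 - 16*t^2 - 48*t) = t*(t - 4)*(t^3 + 7*t^2 + 12*t) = t^2*(t - 4)*(t^2 + 7*t + 12) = t^2*(t - 4)*(t + 3)*(t + 4)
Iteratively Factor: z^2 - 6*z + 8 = (z - 4)*(z - 2)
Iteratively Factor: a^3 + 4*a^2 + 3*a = (a + 3)*(a^2 + a) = a*(a + 3)*(a + 1)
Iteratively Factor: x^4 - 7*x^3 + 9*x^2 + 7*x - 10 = (x - 2)*(x^3 - 5*x^2 - x + 5) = (x - 2)*(x - 1)*(x^2 - 4*x - 5) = (x - 5)*(x - 2)*(x - 1)*(x + 1)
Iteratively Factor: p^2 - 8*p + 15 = (p - 5)*(p - 3)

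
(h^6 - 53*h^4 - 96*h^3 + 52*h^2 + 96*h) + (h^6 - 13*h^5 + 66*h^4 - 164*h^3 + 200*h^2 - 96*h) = 2*h^6 - 13*h^5 + 13*h^4 - 260*h^3 + 252*h^2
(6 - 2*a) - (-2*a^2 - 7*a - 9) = 2*a^2 + 5*a + 15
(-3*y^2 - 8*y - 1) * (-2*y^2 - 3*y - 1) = 6*y^4 + 25*y^3 + 29*y^2 + 11*y + 1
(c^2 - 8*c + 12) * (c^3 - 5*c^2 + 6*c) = c^5 - 13*c^4 + 58*c^3 - 108*c^2 + 72*c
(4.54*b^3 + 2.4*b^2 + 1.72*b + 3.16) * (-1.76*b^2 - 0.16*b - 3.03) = -7.9904*b^5 - 4.9504*b^4 - 17.1674*b^3 - 13.1088*b^2 - 5.7172*b - 9.5748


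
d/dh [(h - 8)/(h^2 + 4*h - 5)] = (h^2 + 4*h - 2*(h - 8)*(h + 2) - 5)/(h^2 + 4*h - 5)^2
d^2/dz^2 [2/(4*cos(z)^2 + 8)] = (-2*sin(z)^4 - 3*sin(z)^2 + 3)/(cos(z)^2 + 2)^3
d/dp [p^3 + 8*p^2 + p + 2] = 3*p^2 + 16*p + 1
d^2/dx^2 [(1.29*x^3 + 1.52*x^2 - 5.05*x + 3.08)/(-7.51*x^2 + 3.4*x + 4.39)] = (1.13686837721616e-13*x^5 + 377.133088000001*x^3 - 1458.477456*x^2 + 1321.659936*x - 483.637808)/(423.564751*x^6 - 575.28102*x^5 - 482.342517*x^4 + 633.26156*x^3 + 281.955213*x^2 - 196.57542*x - 84.604519)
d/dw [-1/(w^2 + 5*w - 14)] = (2*w + 5)/(w^2 + 5*w - 14)^2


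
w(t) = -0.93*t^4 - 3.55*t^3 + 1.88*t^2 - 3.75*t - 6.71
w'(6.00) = -1168.11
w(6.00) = -1933.61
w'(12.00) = -7920.39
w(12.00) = -25199.87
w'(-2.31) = -23.41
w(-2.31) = 29.26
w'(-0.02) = -3.83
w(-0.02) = -6.63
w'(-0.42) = -6.93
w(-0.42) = -4.57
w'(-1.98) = -24.07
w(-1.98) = 21.35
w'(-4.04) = 52.53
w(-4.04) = 25.46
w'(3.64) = -310.58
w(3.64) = -329.93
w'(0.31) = -3.72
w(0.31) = -7.81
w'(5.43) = -892.93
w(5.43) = -1348.51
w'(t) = -3.72*t^3 - 10.65*t^2 + 3.76*t - 3.75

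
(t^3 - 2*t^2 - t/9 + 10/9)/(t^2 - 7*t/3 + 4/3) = (9*t^2 - 9*t - 10)/(3*(3*t - 4))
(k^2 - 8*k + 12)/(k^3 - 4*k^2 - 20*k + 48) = 1/(k + 4)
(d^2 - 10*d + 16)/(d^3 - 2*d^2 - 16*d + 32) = (d - 8)/(d^2 - 16)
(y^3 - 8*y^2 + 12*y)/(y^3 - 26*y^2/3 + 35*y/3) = 3*(y^2 - 8*y + 12)/(3*y^2 - 26*y + 35)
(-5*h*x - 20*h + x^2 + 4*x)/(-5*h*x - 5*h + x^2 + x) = (x + 4)/(x + 1)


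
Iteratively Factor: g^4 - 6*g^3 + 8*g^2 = (g - 2)*(g^3 - 4*g^2) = g*(g - 2)*(g^2 - 4*g) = g*(g - 4)*(g - 2)*(g)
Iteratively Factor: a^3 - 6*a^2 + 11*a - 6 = (a - 1)*(a^2 - 5*a + 6) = (a - 2)*(a - 1)*(a - 3)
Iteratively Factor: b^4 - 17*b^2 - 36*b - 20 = (b + 2)*(b^3 - 2*b^2 - 13*b - 10) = (b - 5)*(b + 2)*(b^2 + 3*b + 2) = (b - 5)*(b + 1)*(b + 2)*(b + 2)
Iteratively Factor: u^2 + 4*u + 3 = (u + 3)*(u + 1)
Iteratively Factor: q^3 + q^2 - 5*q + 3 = (q - 1)*(q^2 + 2*q - 3) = (q - 1)*(q + 3)*(q - 1)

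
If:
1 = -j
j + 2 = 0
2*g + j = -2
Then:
No Solution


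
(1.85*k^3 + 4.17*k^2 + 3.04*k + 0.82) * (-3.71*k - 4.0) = -6.8635*k^4 - 22.8707*k^3 - 27.9584*k^2 - 15.2022*k - 3.28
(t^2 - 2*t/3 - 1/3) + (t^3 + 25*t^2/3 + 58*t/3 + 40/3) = t^3 + 28*t^2/3 + 56*t/3 + 13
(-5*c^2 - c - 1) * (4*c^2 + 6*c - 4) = -20*c^4 - 34*c^3 + 10*c^2 - 2*c + 4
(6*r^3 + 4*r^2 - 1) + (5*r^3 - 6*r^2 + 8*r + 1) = 11*r^3 - 2*r^2 + 8*r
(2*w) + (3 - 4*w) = 3 - 2*w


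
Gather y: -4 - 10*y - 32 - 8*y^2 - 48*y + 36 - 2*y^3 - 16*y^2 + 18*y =-2*y^3 - 24*y^2 - 40*y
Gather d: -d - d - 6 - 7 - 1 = -2*d - 14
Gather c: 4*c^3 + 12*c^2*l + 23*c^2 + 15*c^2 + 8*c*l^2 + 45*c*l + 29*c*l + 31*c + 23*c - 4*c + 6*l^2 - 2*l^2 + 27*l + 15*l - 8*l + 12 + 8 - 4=4*c^3 + c^2*(12*l + 38) + c*(8*l^2 + 74*l + 50) + 4*l^2 + 34*l + 16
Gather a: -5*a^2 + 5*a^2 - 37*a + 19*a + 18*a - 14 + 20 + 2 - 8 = 0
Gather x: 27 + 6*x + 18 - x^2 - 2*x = -x^2 + 4*x + 45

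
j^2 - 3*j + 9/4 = (j - 3/2)^2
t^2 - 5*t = t*(t - 5)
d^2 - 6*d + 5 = (d - 5)*(d - 1)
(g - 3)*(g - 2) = g^2 - 5*g + 6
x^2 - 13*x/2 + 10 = (x - 4)*(x - 5/2)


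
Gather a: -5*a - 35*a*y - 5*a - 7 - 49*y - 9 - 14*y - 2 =a*(-35*y - 10) - 63*y - 18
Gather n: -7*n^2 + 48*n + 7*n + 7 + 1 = -7*n^2 + 55*n + 8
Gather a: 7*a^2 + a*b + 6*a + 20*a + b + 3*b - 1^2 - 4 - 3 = 7*a^2 + a*(b + 26) + 4*b - 8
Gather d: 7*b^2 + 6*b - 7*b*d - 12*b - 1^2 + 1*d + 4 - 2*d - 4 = 7*b^2 - 6*b + d*(-7*b - 1) - 1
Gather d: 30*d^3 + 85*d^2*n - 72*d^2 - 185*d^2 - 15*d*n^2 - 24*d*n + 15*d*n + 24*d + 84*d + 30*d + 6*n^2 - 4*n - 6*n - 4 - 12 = 30*d^3 + d^2*(85*n - 257) + d*(-15*n^2 - 9*n + 138) + 6*n^2 - 10*n - 16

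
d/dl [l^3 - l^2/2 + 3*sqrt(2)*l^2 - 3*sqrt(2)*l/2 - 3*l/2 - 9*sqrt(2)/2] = 3*l^2 - l + 6*sqrt(2)*l - 3*sqrt(2)/2 - 3/2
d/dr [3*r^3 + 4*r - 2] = 9*r^2 + 4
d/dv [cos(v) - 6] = -sin(v)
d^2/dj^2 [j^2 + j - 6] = 2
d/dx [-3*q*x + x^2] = -3*q + 2*x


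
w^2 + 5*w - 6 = (w - 1)*(w + 6)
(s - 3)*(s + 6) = s^2 + 3*s - 18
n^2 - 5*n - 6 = (n - 6)*(n + 1)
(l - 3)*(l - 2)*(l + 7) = l^3 + 2*l^2 - 29*l + 42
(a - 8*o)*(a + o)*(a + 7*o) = a^3 - 57*a*o^2 - 56*o^3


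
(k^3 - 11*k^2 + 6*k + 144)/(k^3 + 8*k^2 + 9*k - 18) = (k^2 - 14*k + 48)/(k^2 + 5*k - 6)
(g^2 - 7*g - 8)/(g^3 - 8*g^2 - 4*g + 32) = (g + 1)/(g^2 - 4)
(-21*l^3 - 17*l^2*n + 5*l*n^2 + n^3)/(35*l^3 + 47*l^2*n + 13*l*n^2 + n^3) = (-3*l + n)/(5*l + n)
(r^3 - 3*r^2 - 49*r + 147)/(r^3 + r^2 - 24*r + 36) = (r^2 - 49)/(r^2 + 4*r - 12)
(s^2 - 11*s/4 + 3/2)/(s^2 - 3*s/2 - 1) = (4*s - 3)/(2*(2*s + 1))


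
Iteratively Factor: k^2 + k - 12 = (k - 3)*(k + 4)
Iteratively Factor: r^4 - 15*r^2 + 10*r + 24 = (r - 2)*(r^3 + 2*r^2 - 11*r - 12) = (r - 3)*(r - 2)*(r^2 + 5*r + 4) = (r - 3)*(r - 2)*(r + 1)*(r + 4)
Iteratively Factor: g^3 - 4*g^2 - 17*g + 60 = (g - 5)*(g^2 + g - 12) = (g - 5)*(g - 3)*(g + 4)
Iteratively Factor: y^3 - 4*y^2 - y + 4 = (y - 4)*(y^2 - 1) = (y - 4)*(y + 1)*(y - 1)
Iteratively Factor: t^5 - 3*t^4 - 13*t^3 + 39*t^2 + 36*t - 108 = (t + 2)*(t^4 - 5*t^3 - 3*t^2 + 45*t - 54) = (t - 3)*(t + 2)*(t^3 - 2*t^2 - 9*t + 18) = (t - 3)*(t + 2)*(t + 3)*(t^2 - 5*t + 6) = (t - 3)*(t - 2)*(t + 2)*(t + 3)*(t - 3)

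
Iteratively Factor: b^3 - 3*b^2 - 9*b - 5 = (b + 1)*(b^2 - 4*b - 5) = (b + 1)^2*(b - 5)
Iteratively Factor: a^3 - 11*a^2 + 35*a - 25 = (a - 5)*(a^2 - 6*a + 5) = (a - 5)^2*(a - 1)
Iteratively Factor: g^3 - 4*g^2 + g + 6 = (g - 3)*(g^2 - g - 2) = (g - 3)*(g - 2)*(g + 1)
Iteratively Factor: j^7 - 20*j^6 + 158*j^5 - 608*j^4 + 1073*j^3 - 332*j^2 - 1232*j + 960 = (j + 1)*(j^6 - 21*j^5 + 179*j^4 - 787*j^3 + 1860*j^2 - 2192*j + 960) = (j - 1)*(j + 1)*(j^5 - 20*j^4 + 159*j^3 - 628*j^2 + 1232*j - 960) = (j - 5)*(j - 1)*(j + 1)*(j^4 - 15*j^3 + 84*j^2 - 208*j + 192) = (j - 5)*(j - 4)*(j - 1)*(j + 1)*(j^3 - 11*j^2 + 40*j - 48) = (j - 5)*(j - 4)^2*(j - 1)*(j + 1)*(j^2 - 7*j + 12) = (j - 5)*(j - 4)^3*(j - 1)*(j + 1)*(j - 3)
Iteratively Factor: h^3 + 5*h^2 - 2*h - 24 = (h + 4)*(h^2 + h - 6) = (h + 3)*(h + 4)*(h - 2)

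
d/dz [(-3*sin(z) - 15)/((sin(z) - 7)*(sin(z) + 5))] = 3*cos(z)/(sin(z) - 7)^2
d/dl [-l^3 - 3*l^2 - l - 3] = -3*l^2 - 6*l - 1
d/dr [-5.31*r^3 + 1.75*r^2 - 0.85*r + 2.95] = -15.93*r^2 + 3.5*r - 0.85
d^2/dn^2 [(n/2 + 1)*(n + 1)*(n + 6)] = 3*n + 9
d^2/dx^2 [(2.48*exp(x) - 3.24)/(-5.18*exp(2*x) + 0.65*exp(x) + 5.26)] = (-66.544352*exp(4*x) + 339.397744*exp(3*x) - 438.159624*exp(2*x) + 362.966548*exp(x) - 79.693208)*exp(x)/(138.991832*exp(6*x) - 52.32318*exp(5*x) - 416.849622*exp(4*x) + 105.987895*exp(3*x) + 423.287454*exp(2*x) - 53.95182*exp(x) - 145.531576)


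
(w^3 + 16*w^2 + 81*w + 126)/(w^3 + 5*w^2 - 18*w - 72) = (w + 7)/(w - 4)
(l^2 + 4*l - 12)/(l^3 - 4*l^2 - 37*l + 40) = (l^2 + 4*l - 12)/(l^3 - 4*l^2 - 37*l + 40)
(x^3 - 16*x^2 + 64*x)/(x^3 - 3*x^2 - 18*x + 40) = x*(x^2 - 16*x + 64)/(x^3 - 3*x^2 - 18*x + 40)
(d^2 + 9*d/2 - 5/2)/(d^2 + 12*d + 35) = (d - 1/2)/(d + 7)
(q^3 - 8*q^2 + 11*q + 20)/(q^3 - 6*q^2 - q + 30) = (q^2 - 3*q - 4)/(q^2 - q - 6)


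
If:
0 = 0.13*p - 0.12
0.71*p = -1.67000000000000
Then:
No Solution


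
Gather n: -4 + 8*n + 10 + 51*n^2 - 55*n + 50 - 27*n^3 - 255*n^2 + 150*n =-27*n^3 - 204*n^2 + 103*n + 56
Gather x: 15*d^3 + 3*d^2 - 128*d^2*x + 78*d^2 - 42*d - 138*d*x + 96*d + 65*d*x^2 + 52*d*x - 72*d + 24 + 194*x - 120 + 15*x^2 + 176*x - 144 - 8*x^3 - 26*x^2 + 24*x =15*d^3 + 81*d^2 - 18*d - 8*x^3 + x^2*(65*d - 11) + x*(-128*d^2 - 86*d + 394) - 240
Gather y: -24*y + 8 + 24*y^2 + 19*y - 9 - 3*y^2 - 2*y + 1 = 21*y^2 - 7*y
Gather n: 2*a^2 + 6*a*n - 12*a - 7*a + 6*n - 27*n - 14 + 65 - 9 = 2*a^2 - 19*a + n*(6*a - 21) + 42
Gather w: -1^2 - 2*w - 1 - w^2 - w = -w^2 - 3*w - 2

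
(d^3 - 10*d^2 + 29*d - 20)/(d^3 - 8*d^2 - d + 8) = (d^2 - 9*d + 20)/(d^2 - 7*d - 8)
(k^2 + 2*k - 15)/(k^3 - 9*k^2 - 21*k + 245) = (k - 3)/(k^2 - 14*k + 49)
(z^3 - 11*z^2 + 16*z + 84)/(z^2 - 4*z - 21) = (z^2 - 4*z - 12)/(z + 3)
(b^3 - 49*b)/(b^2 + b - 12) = b*(b^2 - 49)/(b^2 + b - 12)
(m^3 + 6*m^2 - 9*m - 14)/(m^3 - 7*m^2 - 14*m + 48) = (m^2 + 8*m + 7)/(m^2 - 5*m - 24)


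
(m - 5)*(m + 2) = m^2 - 3*m - 10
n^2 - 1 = (n - 1)*(n + 1)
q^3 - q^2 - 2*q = q*(q - 2)*(q + 1)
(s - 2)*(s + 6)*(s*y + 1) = s^3*y + 4*s^2*y + s^2 - 12*s*y + 4*s - 12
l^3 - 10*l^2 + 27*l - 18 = (l - 6)*(l - 3)*(l - 1)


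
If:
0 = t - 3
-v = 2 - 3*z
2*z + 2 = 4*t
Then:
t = 3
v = 13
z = 5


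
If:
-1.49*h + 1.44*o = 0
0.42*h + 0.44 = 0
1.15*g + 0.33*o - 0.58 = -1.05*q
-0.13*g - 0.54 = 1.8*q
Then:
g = 1.17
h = -1.05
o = -1.08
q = -0.38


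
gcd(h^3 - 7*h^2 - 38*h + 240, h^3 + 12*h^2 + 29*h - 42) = h + 6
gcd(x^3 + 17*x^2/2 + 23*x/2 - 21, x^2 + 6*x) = x + 6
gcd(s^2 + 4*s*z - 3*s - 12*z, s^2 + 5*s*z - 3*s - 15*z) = s - 3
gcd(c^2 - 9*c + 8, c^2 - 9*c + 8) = c^2 - 9*c + 8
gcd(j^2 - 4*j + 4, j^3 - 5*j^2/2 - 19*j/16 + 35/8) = j - 2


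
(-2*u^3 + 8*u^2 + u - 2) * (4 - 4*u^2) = 8*u^5 - 32*u^4 - 12*u^3 + 40*u^2 + 4*u - 8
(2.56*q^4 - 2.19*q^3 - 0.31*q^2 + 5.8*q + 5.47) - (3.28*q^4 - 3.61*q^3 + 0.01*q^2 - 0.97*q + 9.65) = -0.72*q^4 + 1.42*q^3 - 0.32*q^2 + 6.77*q - 4.18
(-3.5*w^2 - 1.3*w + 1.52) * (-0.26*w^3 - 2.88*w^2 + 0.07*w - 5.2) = 0.91*w^5 + 10.418*w^4 + 3.1038*w^3 + 13.7314*w^2 + 6.8664*w - 7.904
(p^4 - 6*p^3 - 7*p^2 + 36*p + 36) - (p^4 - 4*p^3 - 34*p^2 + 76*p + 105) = -2*p^3 + 27*p^2 - 40*p - 69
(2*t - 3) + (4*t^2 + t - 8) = 4*t^2 + 3*t - 11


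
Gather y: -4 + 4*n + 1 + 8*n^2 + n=8*n^2 + 5*n - 3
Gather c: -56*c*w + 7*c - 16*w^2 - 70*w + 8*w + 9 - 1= c*(7 - 56*w) - 16*w^2 - 62*w + 8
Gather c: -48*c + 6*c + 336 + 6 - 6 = 336 - 42*c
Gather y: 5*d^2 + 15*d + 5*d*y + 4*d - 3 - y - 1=5*d^2 + 19*d + y*(5*d - 1) - 4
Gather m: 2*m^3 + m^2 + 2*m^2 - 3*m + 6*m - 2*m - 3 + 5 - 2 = 2*m^3 + 3*m^2 + m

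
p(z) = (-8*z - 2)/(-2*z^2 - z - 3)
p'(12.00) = -0.03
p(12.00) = 0.32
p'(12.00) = -0.03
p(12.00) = 0.32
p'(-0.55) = 2.31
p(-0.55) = -0.79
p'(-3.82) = -0.22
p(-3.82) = -1.01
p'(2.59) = -0.29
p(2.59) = 1.20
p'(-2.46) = -0.34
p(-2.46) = -1.40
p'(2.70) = -0.28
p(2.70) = 1.16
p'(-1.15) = 0.50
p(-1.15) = -1.60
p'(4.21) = -0.16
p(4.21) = 0.84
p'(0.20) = 1.84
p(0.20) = 1.10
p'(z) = (-8*z - 2)*(4*z + 1)/(-2*z^2 - z - 3)^2 - 8/(-2*z^2 - z - 3) = 2*(8*z^2 + 4*z - (4*z + 1)^2 + 12)/(2*z^2 + z + 3)^2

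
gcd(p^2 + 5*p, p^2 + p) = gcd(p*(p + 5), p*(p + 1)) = p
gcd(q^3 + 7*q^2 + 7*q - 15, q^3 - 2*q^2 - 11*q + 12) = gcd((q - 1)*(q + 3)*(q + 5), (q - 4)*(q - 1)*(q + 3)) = q^2 + 2*q - 3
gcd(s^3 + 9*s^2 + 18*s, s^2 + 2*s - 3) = s + 3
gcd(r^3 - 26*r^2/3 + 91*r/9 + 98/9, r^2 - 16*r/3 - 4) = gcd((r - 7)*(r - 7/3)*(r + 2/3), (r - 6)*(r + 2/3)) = r + 2/3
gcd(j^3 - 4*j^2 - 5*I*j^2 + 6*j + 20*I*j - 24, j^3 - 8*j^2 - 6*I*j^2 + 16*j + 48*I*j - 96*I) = j^2 + j*(-4 - 6*I) + 24*I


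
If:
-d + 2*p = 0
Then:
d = 2*p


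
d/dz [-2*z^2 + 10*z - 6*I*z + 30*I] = -4*z + 10 - 6*I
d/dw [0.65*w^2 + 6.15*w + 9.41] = 1.3*w + 6.15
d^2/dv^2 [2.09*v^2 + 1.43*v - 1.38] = 4.18000000000000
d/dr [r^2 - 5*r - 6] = 2*r - 5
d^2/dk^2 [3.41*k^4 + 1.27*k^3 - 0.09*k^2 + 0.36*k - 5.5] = 40.92*k^2 + 7.62*k - 0.18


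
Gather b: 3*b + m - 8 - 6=3*b + m - 14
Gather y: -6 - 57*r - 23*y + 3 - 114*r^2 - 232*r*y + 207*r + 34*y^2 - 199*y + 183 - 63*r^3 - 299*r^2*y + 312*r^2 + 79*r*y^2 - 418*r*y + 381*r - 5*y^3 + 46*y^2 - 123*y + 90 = -63*r^3 + 198*r^2 + 531*r - 5*y^3 + y^2*(79*r + 80) + y*(-299*r^2 - 650*r - 345) + 270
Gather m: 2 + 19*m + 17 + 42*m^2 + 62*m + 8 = 42*m^2 + 81*m + 27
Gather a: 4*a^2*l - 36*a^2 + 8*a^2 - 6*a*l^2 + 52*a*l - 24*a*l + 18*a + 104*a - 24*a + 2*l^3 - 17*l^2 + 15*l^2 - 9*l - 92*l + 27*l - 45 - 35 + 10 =a^2*(4*l - 28) + a*(-6*l^2 + 28*l + 98) + 2*l^3 - 2*l^2 - 74*l - 70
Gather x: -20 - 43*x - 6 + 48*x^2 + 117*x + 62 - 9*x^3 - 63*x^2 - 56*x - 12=-9*x^3 - 15*x^2 + 18*x + 24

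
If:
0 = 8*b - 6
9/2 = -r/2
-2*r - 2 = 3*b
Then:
No Solution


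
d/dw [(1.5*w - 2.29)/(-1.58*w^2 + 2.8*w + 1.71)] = (2.37*w^2 - 7.2364*w + 8.977)/(2.4964*w^4 - 8.848*w^3 + 2.4364*w^2 + 9.576*w + 2.9241)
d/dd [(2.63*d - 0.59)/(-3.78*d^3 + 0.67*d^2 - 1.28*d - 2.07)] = (19.8828*d^3 - 8.4527*d^2 + 0.7906*d - 6.1993)/(14.2884*d^6 - 5.0652*d^5 + 10.1257*d^4 + 13.934*d^3 - 1.1354*d^2 + 5.2992*d + 4.2849)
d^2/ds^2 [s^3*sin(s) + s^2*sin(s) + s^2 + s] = -s^3*sin(s) - s^2*sin(s) + 6*s^2*cos(s) + 6*s*sin(s) + 4*s*cos(s) + 2*sin(s) + 2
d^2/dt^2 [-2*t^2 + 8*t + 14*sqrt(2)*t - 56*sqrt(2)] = -4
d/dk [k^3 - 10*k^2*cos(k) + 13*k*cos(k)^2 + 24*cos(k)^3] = 10*k^2*sin(k) + 3*k^2 - 13*k*sin(2*k) - 20*k*cos(k) - 72*sin(k)*cos(k)^2 + 13*cos(k)^2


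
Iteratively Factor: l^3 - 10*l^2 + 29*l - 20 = (l - 4)*(l^2 - 6*l + 5) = (l - 4)*(l - 1)*(l - 5)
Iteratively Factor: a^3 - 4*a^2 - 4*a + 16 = (a - 4)*(a^2 - 4) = (a - 4)*(a - 2)*(a + 2)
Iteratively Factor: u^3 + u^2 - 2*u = (u)*(u^2 + u - 2) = u*(u + 2)*(u - 1)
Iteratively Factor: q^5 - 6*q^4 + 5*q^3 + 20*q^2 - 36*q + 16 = (q - 1)*(q^4 - 5*q^3 + 20*q - 16) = (q - 1)^2*(q^3 - 4*q^2 - 4*q + 16) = (q - 2)*(q - 1)^2*(q^2 - 2*q - 8) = (q - 4)*(q - 2)*(q - 1)^2*(q + 2)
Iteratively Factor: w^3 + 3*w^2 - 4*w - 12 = (w + 2)*(w^2 + w - 6) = (w + 2)*(w + 3)*(w - 2)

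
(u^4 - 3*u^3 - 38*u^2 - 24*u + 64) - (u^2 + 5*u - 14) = u^4 - 3*u^3 - 39*u^2 - 29*u + 78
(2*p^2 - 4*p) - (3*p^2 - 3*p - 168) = -p^2 - p + 168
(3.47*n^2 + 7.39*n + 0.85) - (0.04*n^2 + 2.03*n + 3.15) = 3.43*n^2 + 5.36*n - 2.3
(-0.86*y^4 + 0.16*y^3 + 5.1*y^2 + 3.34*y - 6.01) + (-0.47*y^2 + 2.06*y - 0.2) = -0.86*y^4 + 0.16*y^3 + 4.63*y^2 + 5.4*y - 6.21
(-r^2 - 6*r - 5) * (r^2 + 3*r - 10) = -r^4 - 9*r^3 - 13*r^2 + 45*r + 50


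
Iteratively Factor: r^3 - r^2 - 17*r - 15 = (r - 5)*(r^2 + 4*r + 3) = (r - 5)*(r + 3)*(r + 1)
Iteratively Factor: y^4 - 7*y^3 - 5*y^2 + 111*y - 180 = (y + 4)*(y^3 - 11*y^2 + 39*y - 45) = (y - 3)*(y + 4)*(y^2 - 8*y + 15) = (y - 5)*(y - 3)*(y + 4)*(y - 3)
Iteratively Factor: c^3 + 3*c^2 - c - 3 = (c - 1)*(c^2 + 4*c + 3) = (c - 1)*(c + 3)*(c + 1)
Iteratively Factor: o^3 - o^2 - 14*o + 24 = (o - 2)*(o^2 + o - 12) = (o - 3)*(o - 2)*(o + 4)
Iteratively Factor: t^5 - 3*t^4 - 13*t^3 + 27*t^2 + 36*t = (t - 4)*(t^4 + t^3 - 9*t^2 - 9*t) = (t - 4)*(t + 1)*(t^3 - 9*t) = (t - 4)*(t + 1)*(t + 3)*(t^2 - 3*t) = (t - 4)*(t - 3)*(t + 1)*(t + 3)*(t)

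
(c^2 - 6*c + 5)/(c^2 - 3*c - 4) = (-c^2 + 6*c - 5)/(-c^2 + 3*c + 4)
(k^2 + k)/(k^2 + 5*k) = (k + 1)/(k + 5)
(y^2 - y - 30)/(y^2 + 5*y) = (y - 6)/y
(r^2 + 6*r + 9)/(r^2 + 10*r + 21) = (r + 3)/(r + 7)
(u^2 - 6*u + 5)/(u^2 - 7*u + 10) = (u - 1)/(u - 2)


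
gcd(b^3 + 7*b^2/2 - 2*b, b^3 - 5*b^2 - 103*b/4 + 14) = b - 1/2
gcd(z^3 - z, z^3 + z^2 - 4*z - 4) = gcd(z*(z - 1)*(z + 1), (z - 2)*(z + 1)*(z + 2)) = z + 1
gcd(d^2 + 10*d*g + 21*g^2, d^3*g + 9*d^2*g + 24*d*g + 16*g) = 1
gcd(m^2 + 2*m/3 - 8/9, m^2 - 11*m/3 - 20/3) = m + 4/3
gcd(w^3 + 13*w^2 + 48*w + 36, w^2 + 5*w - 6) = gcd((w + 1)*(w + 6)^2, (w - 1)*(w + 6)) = w + 6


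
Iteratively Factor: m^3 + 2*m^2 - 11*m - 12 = (m + 4)*(m^2 - 2*m - 3) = (m + 1)*(m + 4)*(m - 3)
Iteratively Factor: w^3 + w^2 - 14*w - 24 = (w - 4)*(w^2 + 5*w + 6) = (w - 4)*(w + 2)*(w + 3)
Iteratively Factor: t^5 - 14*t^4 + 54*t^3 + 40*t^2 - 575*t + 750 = (t - 5)*(t^4 - 9*t^3 + 9*t^2 + 85*t - 150) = (t - 5)*(t + 3)*(t^3 - 12*t^2 + 45*t - 50) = (t - 5)^2*(t + 3)*(t^2 - 7*t + 10) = (t - 5)^2*(t - 2)*(t + 3)*(t - 5)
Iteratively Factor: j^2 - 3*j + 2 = (j - 2)*(j - 1)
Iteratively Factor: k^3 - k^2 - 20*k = (k - 5)*(k^2 + 4*k) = (k - 5)*(k + 4)*(k)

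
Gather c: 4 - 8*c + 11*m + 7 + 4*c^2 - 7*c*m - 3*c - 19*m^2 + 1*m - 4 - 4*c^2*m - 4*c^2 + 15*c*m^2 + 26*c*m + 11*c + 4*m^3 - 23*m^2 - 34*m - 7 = -4*c^2*m + c*(15*m^2 + 19*m) + 4*m^3 - 42*m^2 - 22*m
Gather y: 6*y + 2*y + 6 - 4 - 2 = 8*y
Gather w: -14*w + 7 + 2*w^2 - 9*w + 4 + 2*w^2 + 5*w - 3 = 4*w^2 - 18*w + 8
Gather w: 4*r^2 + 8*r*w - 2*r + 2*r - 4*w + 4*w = 4*r^2 + 8*r*w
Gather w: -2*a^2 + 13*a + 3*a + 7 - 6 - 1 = -2*a^2 + 16*a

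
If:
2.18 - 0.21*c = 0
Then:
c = 10.38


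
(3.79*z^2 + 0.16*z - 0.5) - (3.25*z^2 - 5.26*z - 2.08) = 0.54*z^2 + 5.42*z + 1.58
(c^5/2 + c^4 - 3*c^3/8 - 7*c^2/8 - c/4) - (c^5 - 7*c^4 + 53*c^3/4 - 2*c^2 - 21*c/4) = -c^5/2 + 8*c^4 - 109*c^3/8 + 9*c^2/8 + 5*c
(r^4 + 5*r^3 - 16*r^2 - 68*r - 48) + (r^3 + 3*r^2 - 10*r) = r^4 + 6*r^3 - 13*r^2 - 78*r - 48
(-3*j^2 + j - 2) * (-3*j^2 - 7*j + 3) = 9*j^4 + 18*j^3 - 10*j^2 + 17*j - 6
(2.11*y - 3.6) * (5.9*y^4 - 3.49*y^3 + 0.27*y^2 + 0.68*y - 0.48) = 12.449*y^5 - 28.6039*y^4 + 13.1337*y^3 + 0.4628*y^2 - 3.4608*y + 1.728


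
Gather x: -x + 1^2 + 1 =2 - x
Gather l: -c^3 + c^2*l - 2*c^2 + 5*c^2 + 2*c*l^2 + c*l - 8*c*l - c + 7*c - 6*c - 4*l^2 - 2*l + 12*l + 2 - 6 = -c^3 + 3*c^2 + l^2*(2*c - 4) + l*(c^2 - 7*c + 10) - 4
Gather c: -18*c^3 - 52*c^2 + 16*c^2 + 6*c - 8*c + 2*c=-18*c^3 - 36*c^2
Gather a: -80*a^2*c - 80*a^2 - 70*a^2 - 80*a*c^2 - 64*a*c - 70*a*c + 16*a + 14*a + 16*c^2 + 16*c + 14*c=a^2*(-80*c - 150) + a*(-80*c^2 - 134*c + 30) + 16*c^2 + 30*c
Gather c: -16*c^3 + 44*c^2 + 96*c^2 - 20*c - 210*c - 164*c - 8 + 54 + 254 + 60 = -16*c^3 + 140*c^2 - 394*c + 360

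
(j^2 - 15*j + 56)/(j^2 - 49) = (j - 8)/(j + 7)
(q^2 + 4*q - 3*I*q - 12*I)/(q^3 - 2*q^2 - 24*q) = (q - 3*I)/(q*(q - 6))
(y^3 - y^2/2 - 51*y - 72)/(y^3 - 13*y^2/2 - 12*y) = (y + 6)/y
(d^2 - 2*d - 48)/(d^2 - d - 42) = (d - 8)/(d - 7)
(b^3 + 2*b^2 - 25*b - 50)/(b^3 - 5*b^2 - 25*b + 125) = (b + 2)/(b - 5)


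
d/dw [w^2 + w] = 2*w + 1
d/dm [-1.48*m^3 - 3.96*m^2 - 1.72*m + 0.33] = -4.44*m^2 - 7.92*m - 1.72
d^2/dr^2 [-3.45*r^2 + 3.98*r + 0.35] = -6.90000000000000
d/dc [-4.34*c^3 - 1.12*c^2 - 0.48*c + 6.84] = -13.02*c^2 - 2.24*c - 0.48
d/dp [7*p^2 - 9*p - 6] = 14*p - 9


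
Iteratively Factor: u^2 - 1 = (u - 1)*(u + 1)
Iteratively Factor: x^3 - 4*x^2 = (x)*(x^2 - 4*x) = x*(x - 4)*(x)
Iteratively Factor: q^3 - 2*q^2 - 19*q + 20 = (q - 1)*(q^2 - q - 20) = (q - 1)*(q + 4)*(q - 5)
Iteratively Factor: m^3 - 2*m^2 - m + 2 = (m + 1)*(m^2 - 3*m + 2) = (m - 2)*(m + 1)*(m - 1)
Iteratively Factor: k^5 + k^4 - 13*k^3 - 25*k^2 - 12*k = (k)*(k^4 + k^3 - 13*k^2 - 25*k - 12) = k*(k + 3)*(k^3 - 2*k^2 - 7*k - 4) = k*(k + 1)*(k + 3)*(k^2 - 3*k - 4) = k*(k - 4)*(k + 1)*(k + 3)*(k + 1)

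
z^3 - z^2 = z^2*(z - 1)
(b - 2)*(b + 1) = b^2 - b - 2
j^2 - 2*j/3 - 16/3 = (j - 8/3)*(j + 2)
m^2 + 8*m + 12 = (m + 2)*(m + 6)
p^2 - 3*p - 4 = (p - 4)*(p + 1)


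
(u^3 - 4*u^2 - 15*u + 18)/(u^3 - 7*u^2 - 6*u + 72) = (u - 1)/(u - 4)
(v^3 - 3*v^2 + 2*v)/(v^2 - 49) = v*(v^2 - 3*v + 2)/(v^2 - 49)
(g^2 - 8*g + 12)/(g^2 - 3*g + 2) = (g - 6)/(g - 1)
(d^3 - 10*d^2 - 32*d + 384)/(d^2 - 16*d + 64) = d + 6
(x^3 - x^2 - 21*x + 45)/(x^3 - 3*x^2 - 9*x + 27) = (x + 5)/(x + 3)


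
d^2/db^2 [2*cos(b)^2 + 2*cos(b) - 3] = -2*cos(b) - 4*cos(2*b)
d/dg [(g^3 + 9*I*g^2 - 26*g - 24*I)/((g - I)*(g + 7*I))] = (g^4 + 12*I*g^3 - 7*g^2 + 174*I*g - 326)/(g^4 + 12*I*g^3 - 22*g^2 + 84*I*g + 49)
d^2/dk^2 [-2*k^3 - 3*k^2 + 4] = -12*k - 6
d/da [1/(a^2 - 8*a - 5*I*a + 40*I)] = (-2*a + 8 + 5*I)/(a^2 - 8*a - 5*I*a + 40*I)^2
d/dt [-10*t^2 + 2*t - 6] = 2 - 20*t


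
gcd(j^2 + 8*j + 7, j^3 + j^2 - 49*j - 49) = j^2 + 8*j + 7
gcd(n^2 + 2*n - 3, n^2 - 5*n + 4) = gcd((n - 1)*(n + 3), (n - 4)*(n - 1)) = n - 1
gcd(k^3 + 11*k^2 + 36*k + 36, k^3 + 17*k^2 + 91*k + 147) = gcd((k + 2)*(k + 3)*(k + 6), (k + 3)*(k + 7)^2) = k + 3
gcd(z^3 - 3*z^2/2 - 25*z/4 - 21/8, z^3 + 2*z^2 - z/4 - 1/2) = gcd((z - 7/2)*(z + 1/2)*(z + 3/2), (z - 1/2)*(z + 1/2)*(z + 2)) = z + 1/2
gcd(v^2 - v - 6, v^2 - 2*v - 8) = v + 2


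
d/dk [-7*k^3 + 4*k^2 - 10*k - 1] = -21*k^2 + 8*k - 10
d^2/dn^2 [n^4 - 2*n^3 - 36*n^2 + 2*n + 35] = 12*n^2 - 12*n - 72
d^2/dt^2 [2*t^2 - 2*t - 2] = 4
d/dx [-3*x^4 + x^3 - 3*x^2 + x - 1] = -12*x^3 + 3*x^2 - 6*x + 1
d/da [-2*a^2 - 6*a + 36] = -4*a - 6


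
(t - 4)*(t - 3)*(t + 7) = t^3 - 37*t + 84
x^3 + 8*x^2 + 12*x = x*(x + 2)*(x + 6)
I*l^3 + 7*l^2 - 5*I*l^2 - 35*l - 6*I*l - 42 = (l - 6)*(l - 7*I)*(I*l + I)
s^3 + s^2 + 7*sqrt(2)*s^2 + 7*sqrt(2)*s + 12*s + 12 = (s + 1)*(s + sqrt(2))*(s + 6*sqrt(2))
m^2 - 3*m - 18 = (m - 6)*(m + 3)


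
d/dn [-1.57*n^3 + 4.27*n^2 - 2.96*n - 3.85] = -4.71*n^2 + 8.54*n - 2.96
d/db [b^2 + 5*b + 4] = 2*b + 5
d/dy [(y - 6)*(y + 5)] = 2*y - 1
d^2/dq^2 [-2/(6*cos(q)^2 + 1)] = 24*(12*sin(q)^4 - 4*sin(q)^2 - 7)/(6*cos(q)^2 + 1)^3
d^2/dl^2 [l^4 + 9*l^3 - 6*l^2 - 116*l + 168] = 12*l^2 + 54*l - 12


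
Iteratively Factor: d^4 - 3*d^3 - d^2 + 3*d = (d - 3)*(d^3 - d) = (d - 3)*(d + 1)*(d^2 - d) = d*(d - 3)*(d + 1)*(d - 1)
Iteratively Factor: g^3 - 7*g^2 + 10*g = (g - 2)*(g^2 - 5*g) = g*(g - 2)*(g - 5)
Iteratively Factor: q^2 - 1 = (q - 1)*(q + 1)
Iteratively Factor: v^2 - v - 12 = (v + 3)*(v - 4)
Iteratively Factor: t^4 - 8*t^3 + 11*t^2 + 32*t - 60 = (t + 2)*(t^3 - 10*t^2 + 31*t - 30) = (t - 2)*(t + 2)*(t^2 - 8*t + 15) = (t - 3)*(t - 2)*(t + 2)*(t - 5)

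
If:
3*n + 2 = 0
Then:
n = -2/3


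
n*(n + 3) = n^2 + 3*n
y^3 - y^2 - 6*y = y*(y - 3)*(y + 2)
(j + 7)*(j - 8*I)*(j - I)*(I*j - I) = I*j^4 + 9*j^3 + 6*I*j^3 + 54*j^2 - 15*I*j^2 - 63*j - 48*I*j + 56*I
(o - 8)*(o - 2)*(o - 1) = o^3 - 11*o^2 + 26*o - 16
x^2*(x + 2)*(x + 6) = x^4 + 8*x^3 + 12*x^2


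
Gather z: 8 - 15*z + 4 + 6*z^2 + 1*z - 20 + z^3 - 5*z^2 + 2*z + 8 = z^3 + z^2 - 12*z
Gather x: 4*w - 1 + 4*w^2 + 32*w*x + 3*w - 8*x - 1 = 4*w^2 + 7*w + x*(32*w - 8) - 2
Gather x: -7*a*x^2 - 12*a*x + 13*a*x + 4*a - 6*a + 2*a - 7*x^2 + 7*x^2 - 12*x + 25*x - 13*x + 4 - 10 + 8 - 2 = -7*a*x^2 + a*x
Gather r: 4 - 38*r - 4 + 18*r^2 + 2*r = 18*r^2 - 36*r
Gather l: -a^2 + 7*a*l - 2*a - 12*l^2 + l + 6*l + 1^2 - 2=-a^2 - 2*a - 12*l^2 + l*(7*a + 7) - 1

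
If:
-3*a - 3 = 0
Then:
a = -1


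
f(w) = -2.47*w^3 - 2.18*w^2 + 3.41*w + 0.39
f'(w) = -7.41*w^2 - 4.36*w + 3.41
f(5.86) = -551.53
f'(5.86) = -276.60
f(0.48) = 1.25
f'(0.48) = -0.39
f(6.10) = -620.57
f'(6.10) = -298.91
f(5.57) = -475.09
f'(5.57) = -250.77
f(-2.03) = 5.15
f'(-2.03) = -18.28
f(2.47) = -41.71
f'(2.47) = -52.57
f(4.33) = -226.24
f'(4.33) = -154.40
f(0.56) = 1.18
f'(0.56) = -1.36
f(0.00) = 0.39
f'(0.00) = 3.41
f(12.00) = -4540.77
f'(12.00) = -1115.95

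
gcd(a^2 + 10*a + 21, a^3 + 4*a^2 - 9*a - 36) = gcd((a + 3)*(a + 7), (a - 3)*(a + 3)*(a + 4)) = a + 3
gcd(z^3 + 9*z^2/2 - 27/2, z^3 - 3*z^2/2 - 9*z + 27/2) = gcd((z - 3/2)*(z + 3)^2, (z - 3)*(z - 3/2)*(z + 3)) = z^2 + 3*z/2 - 9/2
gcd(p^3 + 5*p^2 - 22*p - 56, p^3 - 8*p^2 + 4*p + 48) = p^2 - 2*p - 8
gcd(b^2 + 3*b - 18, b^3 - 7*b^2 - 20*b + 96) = b - 3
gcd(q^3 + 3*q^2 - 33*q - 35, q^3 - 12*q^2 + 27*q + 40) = q^2 - 4*q - 5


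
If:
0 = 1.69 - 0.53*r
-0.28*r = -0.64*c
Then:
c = 1.40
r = 3.19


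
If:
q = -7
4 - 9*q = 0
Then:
No Solution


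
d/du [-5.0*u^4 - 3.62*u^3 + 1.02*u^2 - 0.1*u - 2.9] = -20.0*u^3 - 10.86*u^2 + 2.04*u - 0.1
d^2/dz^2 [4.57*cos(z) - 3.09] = -4.57*cos(z)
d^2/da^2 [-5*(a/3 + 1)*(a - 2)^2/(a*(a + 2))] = 20*(a^3 - 18*a^2 - 36*a - 24)/(3*a^3*(a^3 + 6*a^2 + 12*a + 8))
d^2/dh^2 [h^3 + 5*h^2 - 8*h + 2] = 6*h + 10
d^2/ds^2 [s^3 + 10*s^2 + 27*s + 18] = 6*s + 20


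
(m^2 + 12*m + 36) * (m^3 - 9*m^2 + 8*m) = m^5 + 3*m^4 - 64*m^3 - 228*m^2 + 288*m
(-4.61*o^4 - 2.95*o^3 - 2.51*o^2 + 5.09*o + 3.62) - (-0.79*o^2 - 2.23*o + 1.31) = -4.61*o^4 - 2.95*o^3 - 1.72*o^2 + 7.32*o + 2.31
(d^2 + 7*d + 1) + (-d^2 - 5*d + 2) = 2*d + 3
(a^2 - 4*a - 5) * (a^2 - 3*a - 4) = a^4 - 7*a^3 + 3*a^2 + 31*a + 20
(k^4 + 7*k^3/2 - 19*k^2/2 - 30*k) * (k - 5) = k^5 - 3*k^4/2 - 27*k^3 + 35*k^2/2 + 150*k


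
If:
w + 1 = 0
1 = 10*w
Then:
No Solution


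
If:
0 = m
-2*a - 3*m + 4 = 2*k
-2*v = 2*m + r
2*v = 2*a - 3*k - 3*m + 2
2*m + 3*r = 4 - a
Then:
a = 4/7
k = 10/7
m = 0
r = 8/7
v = -4/7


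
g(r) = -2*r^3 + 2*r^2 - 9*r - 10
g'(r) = -6*r^2 + 4*r - 9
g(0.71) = -16.10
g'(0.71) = -9.18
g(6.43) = -516.88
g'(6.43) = -231.35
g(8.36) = -1114.01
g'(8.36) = -394.90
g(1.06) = -19.67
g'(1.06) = -11.50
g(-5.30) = 391.63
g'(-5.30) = -198.74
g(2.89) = -67.58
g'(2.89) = -47.55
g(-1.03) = 3.58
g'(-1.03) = -19.49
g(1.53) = -26.25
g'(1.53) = -16.93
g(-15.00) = 7325.00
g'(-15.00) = -1419.00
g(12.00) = -3286.00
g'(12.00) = -825.00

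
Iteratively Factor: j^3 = (j)*(j^2) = j^2*(j)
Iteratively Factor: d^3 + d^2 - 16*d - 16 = (d + 1)*(d^2 - 16) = (d - 4)*(d + 1)*(d + 4)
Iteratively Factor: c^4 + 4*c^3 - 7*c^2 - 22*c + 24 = (c - 2)*(c^3 + 6*c^2 + 5*c - 12) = (c - 2)*(c + 3)*(c^2 + 3*c - 4) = (c - 2)*(c + 3)*(c + 4)*(c - 1)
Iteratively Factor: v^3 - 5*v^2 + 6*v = (v - 3)*(v^2 - 2*v) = v*(v - 3)*(v - 2)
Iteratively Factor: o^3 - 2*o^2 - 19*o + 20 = (o - 1)*(o^2 - o - 20) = (o - 1)*(o + 4)*(o - 5)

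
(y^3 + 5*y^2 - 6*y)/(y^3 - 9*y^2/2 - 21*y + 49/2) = 2*y*(y + 6)/(2*y^2 - 7*y - 49)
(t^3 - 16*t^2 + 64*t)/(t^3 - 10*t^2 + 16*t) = (t - 8)/(t - 2)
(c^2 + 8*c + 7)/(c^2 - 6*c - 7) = (c + 7)/(c - 7)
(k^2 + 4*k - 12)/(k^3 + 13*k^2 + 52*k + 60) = (k - 2)/(k^2 + 7*k + 10)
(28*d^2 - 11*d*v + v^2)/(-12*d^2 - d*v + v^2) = (-7*d + v)/(3*d + v)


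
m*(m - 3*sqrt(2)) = m^2 - 3*sqrt(2)*m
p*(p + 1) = p^2 + p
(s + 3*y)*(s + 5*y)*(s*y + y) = s^3*y + 8*s^2*y^2 + s^2*y + 15*s*y^3 + 8*s*y^2 + 15*y^3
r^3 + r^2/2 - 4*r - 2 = (r - 2)*(r + 1/2)*(r + 2)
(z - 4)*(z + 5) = z^2 + z - 20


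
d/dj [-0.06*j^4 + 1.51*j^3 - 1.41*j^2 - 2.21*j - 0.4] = -0.24*j^3 + 4.53*j^2 - 2.82*j - 2.21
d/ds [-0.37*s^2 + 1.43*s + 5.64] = 1.43 - 0.74*s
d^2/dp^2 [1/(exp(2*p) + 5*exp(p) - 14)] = (2*(2*exp(p) + 5)^2*exp(p) - (4*exp(p) + 5)*(exp(2*p) + 5*exp(p) - 14))*exp(p)/(exp(2*p) + 5*exp(p) - 14)^3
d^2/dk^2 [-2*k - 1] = 0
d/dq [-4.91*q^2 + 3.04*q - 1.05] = 3.04 - 9.82*q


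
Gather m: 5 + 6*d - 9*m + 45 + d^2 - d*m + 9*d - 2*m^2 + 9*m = d^2 - d*m + 15*d - 2*m^2 + 50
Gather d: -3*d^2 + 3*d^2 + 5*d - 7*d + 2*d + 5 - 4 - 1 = 0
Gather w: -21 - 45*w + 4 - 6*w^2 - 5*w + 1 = -6*w^2 - 50*w - 16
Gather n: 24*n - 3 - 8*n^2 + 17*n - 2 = -8*n^2 + 41*n - 5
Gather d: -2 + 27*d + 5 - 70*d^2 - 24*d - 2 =-70*d^2 + 3*d + 1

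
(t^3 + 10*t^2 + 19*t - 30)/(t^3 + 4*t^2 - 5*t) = (t + 6)/t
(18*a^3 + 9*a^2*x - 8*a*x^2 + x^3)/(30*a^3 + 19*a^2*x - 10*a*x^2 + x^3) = (-3*a + x)/(-5*a + x)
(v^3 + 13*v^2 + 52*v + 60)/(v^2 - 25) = (v^2 + 8*v + 12)/(v - 5)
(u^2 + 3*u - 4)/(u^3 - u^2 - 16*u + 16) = 1/(u - 4)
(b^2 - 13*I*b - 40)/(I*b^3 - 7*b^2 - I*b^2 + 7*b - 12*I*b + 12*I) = (-I*b^2 - 13*b + 40*I)/(b^3 + b^2*(-1 + 7*I) - b*(12 + 7*I) + 12)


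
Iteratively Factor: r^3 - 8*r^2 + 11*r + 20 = (r - 4)*(r^2 - 4*r - 5) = (r - 4)*(r + 1)*(r - 5)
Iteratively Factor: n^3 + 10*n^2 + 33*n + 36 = (n + 3)*(n^2 + 7*n + 12) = (n + 3)*(n + 4)*(n + 3)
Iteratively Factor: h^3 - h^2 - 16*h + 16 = (h - 1)*(h^2 - 16) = (h - 1)*(h + 4)*(h - 4)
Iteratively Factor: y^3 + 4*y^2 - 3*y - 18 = (y - 2)*(y^2 + 6*y + 9) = (y - 2)*(y + 3)*(y + 3)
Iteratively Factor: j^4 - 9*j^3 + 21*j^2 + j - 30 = (j - 5)*(j^3 - 4*j^2 + j + 6) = (j - 5)*(j + 1)*(j^2 - 5*j + 6) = (j - 5)*(j - 3)*(j + 1)*(j - 2)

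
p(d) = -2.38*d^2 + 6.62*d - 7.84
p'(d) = 6.62 - 4.76*d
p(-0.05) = -8.18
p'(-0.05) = 6.86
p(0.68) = -4.44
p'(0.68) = 3.38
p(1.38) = -3.24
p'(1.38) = 0.05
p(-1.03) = -17.18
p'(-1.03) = 11.52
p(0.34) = -5.86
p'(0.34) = 5.00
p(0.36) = -5.77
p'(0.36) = 4.91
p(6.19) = -58.05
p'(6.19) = -22.84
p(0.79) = -4.10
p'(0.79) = 2.86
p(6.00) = -53.80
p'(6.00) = -21.94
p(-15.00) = -642.64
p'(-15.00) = 78.02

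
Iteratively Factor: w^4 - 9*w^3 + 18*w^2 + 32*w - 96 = (w - 4)*(w^3 - 5*w^2 - 2*w + 24) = (w - 4)^2*(w^2 - w - 6) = (w - 4)^2*(w + 2)*(w - 3)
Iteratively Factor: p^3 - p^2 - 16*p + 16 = (p - 1)*(p^2 - 16) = (p - 1)*(p + 4)*(p - 4)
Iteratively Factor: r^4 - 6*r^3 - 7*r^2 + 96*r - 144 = (r - 3)*(r^3 - 3*r^2 - 16*r + 48) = (r - 3)^2*(r^2 - 16) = (r - 4)*(r - 3)^2*(r + 4)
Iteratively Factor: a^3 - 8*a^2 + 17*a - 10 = (a - 1)*(a^2 - 7*a + 10) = (a - 5)*(a - 1)*(a - 2)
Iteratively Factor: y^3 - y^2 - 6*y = (y)*(y^2 - y - 6) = y*(y + 2)*(y - 3)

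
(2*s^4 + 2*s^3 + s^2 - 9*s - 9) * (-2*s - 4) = -4*s^5 - 12*s^4 - 10*s^3 + 14*s^2 + 54*s + 36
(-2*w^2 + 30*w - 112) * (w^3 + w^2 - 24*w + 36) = -2*w^5 + 28*w^4 - 34*w^3 - 904*w^2 + 3768*w - 4032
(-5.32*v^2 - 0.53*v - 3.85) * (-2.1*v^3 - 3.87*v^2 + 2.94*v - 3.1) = 11.172*v^5 + 21.7014*v^4 - 5.5047*v^3 + 29.8333*v^2 - 9.676*v + 11.935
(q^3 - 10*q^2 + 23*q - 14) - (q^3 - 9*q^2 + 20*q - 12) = -q^2 + 3*q - 2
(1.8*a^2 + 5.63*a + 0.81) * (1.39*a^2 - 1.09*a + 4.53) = 2.502*a^4 + 5.8637*a^3 + 3.1432*a^2 + 24.621*a + 3.6693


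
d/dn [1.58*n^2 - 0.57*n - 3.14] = 3.16*n - 0.57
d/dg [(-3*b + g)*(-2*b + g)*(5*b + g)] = -19*b^2 + 3*g^2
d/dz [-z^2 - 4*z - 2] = -2*z - 4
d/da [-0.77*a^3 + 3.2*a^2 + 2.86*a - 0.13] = -2.31*a^2 + 6.4*a + 2.86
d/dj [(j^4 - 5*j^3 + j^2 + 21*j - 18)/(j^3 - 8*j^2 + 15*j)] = (j^4 - 10*j^3 + 15*j^2 - 12*j + 30)/(j^2*(j^2 - 10*j + 25))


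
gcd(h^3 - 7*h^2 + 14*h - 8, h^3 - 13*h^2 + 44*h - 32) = h^2 - 5*h + 4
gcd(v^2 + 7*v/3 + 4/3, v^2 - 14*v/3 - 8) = v + 4/3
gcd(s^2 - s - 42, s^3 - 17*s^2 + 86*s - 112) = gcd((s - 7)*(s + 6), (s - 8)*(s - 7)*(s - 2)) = s - 7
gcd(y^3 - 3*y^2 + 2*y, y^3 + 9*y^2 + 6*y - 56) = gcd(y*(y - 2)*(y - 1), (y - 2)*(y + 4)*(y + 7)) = y - 2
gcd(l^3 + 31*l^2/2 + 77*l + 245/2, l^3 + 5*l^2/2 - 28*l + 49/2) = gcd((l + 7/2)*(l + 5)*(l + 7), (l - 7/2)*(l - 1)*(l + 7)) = l + 7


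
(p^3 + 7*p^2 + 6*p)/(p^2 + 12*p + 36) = p*(p + 1)/(p + 6)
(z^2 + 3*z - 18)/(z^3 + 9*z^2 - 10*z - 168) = (z - 3)/(z^2 + 3*z - 28)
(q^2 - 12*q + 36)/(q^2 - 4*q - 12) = (q - 6)/(q + 2)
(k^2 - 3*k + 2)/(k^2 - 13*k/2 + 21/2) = 2*(k^2 - 3*k + 2)/(2*k^2 - 13*k + 21)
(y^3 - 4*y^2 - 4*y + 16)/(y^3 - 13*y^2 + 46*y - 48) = (y^2 - 2*y - 8)/(y^2 - 11*y + 24)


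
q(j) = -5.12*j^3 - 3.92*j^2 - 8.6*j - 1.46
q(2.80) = -168.67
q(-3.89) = 274.06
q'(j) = -15.36*j^2 - 7.84*j - 8.6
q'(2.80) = -150.97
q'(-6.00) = -514.52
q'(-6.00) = -514.52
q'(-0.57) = -9.12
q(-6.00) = 1014.94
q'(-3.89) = -210.53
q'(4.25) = -319.36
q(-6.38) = 1223.48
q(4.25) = -501.86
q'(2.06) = -89.93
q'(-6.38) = -583.80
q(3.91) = -401.07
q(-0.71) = 4.50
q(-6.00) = 1014.94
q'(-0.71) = -10.78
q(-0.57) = 3.12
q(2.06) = -80.57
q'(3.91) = -274.08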